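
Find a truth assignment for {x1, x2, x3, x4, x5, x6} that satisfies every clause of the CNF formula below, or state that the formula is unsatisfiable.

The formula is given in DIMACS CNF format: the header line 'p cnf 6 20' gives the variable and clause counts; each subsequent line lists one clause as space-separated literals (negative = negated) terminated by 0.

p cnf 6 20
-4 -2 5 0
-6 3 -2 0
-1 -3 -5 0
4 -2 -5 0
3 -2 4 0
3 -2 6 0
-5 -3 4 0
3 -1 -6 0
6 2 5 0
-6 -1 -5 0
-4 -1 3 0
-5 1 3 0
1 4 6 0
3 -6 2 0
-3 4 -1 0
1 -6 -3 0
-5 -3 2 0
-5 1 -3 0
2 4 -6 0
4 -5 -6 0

x1: True,  x2: False,  x3: True,  x4: True,  x5: False,  x6: True

Suppose x4 = True.
Suppose x2 = False.
Suppose x6 = True.
The clause (x3) is unit, so x3 = True.
The clause (x1) is unit, so x1 = True.
The clause (¬x5) is unit, so x5 = False.
This assignment satisfies each clause.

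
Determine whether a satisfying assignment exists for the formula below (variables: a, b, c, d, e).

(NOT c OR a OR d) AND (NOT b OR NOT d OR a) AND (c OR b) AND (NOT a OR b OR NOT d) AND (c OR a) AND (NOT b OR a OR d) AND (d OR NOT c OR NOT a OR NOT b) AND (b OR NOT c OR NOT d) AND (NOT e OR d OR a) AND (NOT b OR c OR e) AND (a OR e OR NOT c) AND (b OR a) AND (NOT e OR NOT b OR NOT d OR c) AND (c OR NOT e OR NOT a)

Yes, satisfiable

Suppose c = true.
Suppose a = true.
Suppose b = false.
(NOT d) alone gives d = false.
Every clause is now satisfied; e is unconstrained.
A satisfying assignment: a=true,  b=false,  c=true,  d=false,  e=true.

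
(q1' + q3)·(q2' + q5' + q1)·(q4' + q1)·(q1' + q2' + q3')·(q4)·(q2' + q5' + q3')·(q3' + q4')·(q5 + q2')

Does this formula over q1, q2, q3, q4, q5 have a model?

Unit clause (q4) forces q4 = 1.
Unit clause (q1) forces q1 = 1.
Unit clause (q3) forces q3 = 1.
But (q3') is also a unit clause — contradiction.
No assignment satisfies every clause.

No, unsatisfiable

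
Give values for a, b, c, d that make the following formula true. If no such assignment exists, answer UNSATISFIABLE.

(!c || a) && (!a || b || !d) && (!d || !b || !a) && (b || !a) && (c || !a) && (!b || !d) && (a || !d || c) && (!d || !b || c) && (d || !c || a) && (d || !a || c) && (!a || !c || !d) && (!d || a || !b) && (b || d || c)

Suppose c = true.
Unit clause (a) forces a = true.
Unit clause (b) forces b = true.
Unit clause (!d) forces d = false.
All clauses are satisfied.

a ↦ true, b ↦ true, c ↦ true, d ↦ false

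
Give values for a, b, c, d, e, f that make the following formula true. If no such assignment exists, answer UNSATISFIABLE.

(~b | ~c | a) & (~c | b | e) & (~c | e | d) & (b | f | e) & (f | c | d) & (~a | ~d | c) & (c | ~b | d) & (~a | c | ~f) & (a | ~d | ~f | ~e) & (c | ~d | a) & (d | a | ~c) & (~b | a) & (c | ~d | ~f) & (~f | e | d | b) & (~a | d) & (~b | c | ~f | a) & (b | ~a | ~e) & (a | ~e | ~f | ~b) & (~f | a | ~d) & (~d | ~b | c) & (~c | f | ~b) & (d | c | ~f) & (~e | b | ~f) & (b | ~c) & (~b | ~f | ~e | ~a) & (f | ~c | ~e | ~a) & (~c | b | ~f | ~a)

Case b = 1:
(a) alone gives a = 1.
(d) alone gives d = 1.
(c) alone gives c = 1.
(f) alone gives f = 1.
(~e) alone gives e = 0.
All clauses are satisfied.

a=1, b=1, c=1, d=1, e=0, f=1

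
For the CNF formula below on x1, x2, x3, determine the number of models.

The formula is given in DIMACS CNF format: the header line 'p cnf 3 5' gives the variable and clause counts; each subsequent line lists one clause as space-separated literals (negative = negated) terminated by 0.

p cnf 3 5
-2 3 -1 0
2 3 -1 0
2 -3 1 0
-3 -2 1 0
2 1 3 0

3

There are 2^3 = 8 truth assignments over (x1, x2, x3).
Check each against the 5 clauses (columns in the order x1, x2, x3):
  F F F  ✗ fails (x2 ∨ x1 ∨ x3)
  F F T  ✗ fails (x2 ∨ ¬x3 ∨ x1)
  F T F  ✓ satisfies all
  F T T  ✗ fails (¬x3 ∨ ¬x2 ∨ x1)
  T F F  ✗ fails (x2 ∨ x3 ∨ ¬x1)
  T F T  ✓ satisfies all
  T T F  ✗ fails (¬x2 ∨ x3 ∨ ¬x1)
  T T T  ✓ satisfies all
3 of the 8 rows are models.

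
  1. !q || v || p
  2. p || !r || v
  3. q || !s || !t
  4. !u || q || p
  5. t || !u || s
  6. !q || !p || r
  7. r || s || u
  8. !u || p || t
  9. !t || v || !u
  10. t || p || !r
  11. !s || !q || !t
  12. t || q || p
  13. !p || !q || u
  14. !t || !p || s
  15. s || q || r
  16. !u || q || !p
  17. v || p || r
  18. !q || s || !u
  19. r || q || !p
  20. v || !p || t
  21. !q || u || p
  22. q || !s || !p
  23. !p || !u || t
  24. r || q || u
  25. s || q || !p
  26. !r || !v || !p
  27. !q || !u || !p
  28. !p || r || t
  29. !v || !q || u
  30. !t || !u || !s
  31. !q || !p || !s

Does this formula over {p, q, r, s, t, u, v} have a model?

Suppose q = false.
Suppose s = false.
Unit clause (r) forces r = true.
Unit clause (!p) forces p = false.
Unit clause (v) forces v = true.
Unit clause (!u) forces u = false.
Unit clause (t) forces t = true.
All clauses are satisfied.
A satisfying assignment: p ↦ false, q ↦ false, r ↦ true, s ↦ false, t ↦ true, u ↦ false, v ↦ true.

Yes, satisfiable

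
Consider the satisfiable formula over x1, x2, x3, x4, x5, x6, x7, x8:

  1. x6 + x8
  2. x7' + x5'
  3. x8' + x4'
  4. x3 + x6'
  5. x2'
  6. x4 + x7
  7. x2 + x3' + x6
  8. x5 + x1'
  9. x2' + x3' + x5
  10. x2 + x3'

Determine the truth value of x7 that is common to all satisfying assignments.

True

Suppose x7 = 0.
Unit clause (x2') forces x2 = 0.
Unit clause (x4) forces x4 = 1.
Unit clause (x8') forces x8 = 0.
Unit clause (x6) forces x6 = 1.
Unit clause (x3) forces x3 = 1.
Now (x3') is unsatisfied and unit — conflict.
So every satisfying assignment has x7 = True.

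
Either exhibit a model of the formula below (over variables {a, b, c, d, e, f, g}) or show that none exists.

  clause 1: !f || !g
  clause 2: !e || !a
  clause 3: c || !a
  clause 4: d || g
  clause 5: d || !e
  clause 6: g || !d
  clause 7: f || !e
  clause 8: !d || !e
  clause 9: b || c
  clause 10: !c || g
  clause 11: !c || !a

a=false, b=false, c=true, d=false, e=false, f=false, g=true

Try f = false.
Unit clause (!e) forces e = false.
Try c = true.
Unit clause (g) forces g = true.
Unit clause (!a) forces a = false.
All clauses hold; b, d can take either value.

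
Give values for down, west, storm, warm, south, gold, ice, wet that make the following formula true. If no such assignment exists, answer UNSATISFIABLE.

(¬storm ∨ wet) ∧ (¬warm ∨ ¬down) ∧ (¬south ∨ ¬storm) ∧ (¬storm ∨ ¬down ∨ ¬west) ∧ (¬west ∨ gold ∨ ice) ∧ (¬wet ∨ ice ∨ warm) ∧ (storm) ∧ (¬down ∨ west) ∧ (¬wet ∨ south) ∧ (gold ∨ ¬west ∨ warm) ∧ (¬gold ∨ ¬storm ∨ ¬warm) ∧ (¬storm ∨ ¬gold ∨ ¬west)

(storm) alone gives storm = True.
(wet) alone gives wet = True.
(¬south) alone gives south = False.
But (south) is also a unit clause — contradiction.

UNSATISFIABLE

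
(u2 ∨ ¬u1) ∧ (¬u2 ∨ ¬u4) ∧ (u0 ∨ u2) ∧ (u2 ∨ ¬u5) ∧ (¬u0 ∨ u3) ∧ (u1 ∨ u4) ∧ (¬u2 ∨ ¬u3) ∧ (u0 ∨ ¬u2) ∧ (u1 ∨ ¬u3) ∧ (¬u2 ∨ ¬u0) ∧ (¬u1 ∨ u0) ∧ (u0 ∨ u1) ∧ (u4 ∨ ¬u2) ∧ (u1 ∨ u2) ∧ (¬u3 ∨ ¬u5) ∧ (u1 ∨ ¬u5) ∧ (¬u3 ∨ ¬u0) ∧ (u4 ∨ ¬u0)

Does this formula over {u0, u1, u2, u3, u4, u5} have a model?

No

Branch on u2: set u2 = True.
(¬u4) alone gives u4 = False.
That conflicts with the unit clause (u4).
Undo u2 and try u2 = False.
(¬u1) alone gives u1 = False.
That conflicts with the unit clause (u1).
Both values of u2 lead to a conflict.
No assignment satisfies every clause.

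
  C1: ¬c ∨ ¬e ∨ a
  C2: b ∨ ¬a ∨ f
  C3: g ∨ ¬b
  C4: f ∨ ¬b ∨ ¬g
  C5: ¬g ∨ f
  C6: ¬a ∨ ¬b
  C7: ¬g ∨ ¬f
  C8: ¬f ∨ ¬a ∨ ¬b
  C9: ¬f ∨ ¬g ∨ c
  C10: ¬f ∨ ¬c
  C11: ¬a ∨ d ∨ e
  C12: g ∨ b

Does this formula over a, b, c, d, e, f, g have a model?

No, unsatisfiable

Case g = True:
From the singleton clause (f), f = True.
That conflicts with the unit clause (¬f).
So g must be the other value — set g = False.
From the singleton clause (¬b), b = False.
That conflicts with the unit clause (b).
Either choice for g ends in contradiction.
No assignment satisfies every clause.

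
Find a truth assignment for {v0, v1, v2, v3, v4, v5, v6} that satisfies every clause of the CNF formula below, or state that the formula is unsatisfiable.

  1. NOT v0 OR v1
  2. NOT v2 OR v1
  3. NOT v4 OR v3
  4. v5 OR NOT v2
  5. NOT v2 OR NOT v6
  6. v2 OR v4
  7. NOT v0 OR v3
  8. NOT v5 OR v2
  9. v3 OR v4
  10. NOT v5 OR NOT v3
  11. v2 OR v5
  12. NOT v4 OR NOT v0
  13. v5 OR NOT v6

Suppose v0 = false.
Suppose v2 = false.
The clause (v4) is unit, so v4 = true.
The clause (v3) is unit, so v3 = true.
The clause (NOT v5) is unit, so v5 = false.
Now (v5) is unsatisfied and unit — conflict.
Undo v2 and try v2 = true.
The clause (v1) is unit, so v1 = true.
The clause (v5) is unit, so v5 = true.
The clause (NOT v6) is unit, so v6 = false.
The clause (NOT v3) is unit, so v3 = false.
The clause (NOT v4) is unit, so v4 = false.
Now (v4) is unsatisfied and unit — conflict.
Both values of v2 lead to a conflict.
Undo v0 and try v0 = true.
The clause (v1) is unit, so v1 = true.
The clause (v3) is unit, so v3 = true.
The clause (NOT v5) is unit, so v5 = false.
The clause (NOT v2) is unit, so v2 = false.
Now (v2) is unsatisfied and unit — conflict.
Both values of v0 lead to a conflict.

UNSATISFIABLE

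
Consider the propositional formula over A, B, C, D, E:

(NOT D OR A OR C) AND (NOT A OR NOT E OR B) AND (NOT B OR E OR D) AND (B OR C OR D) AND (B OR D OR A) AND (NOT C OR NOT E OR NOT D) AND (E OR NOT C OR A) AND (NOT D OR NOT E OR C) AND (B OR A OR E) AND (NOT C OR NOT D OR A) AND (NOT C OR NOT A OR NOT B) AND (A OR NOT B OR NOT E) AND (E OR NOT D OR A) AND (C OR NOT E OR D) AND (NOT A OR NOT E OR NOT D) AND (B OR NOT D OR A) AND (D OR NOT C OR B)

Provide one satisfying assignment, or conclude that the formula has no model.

Try D = true.
Try A = true.
Unit clause (NOT E) forces E = false.
Try C = false.
Every clause is now satisfied; B is unconstrained.

A=true, B=false, C=false, D=true, E=false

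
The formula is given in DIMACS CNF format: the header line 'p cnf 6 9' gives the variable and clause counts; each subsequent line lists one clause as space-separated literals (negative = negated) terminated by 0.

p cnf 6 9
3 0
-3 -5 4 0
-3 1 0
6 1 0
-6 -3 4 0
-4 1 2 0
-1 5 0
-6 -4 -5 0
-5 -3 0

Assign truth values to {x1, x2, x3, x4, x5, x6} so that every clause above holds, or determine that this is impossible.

Unit clause (x3) forces x3 = True.
Unit clause (x1) forces x1 = True.
Unit clause (x5) forces x5 = True.
But (¬x5) is also a unit clause — contradiction.

UNSATISFIABLE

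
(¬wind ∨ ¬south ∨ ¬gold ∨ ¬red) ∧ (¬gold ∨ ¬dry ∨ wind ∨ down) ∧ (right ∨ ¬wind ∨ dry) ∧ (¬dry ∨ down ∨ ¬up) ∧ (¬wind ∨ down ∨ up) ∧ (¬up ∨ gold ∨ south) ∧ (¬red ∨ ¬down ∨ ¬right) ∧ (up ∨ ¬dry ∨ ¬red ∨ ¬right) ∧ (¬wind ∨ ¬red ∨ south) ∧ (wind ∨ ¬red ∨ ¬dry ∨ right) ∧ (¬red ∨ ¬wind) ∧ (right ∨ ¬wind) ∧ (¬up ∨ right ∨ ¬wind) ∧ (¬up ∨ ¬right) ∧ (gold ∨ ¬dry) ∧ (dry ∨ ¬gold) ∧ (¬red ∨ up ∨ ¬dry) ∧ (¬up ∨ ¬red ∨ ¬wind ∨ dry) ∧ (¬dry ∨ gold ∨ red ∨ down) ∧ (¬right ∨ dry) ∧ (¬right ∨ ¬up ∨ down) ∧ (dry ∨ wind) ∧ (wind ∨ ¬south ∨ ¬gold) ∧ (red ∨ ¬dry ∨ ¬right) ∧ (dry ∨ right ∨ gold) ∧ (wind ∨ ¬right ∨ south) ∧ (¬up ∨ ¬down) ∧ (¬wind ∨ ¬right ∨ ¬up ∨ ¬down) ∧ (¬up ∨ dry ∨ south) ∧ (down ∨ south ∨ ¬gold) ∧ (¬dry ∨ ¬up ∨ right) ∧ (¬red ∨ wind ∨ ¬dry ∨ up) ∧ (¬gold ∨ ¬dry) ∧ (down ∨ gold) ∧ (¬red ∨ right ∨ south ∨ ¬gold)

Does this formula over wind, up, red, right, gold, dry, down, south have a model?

Try red = False.
Try right = True.
From the singleton clause (¬up), up = False.
From the singleton clause (dry), dry = True.
Now (¬dry) is unsatisfied and unit — conflict.
So right must be the other value — set right = False.
From the singleton clause (¬wind), wind = False.
From the singleton clause (dry), dry = True.
From the singleton clause (gold), gold = True.
Now (¬gold) is unsatisfied and unit — conflict.
Either choice for right ends in contradiction.
So red must be the other value — set red = True.
From the singleton clause (¬wind), wind = False.
From the singleton clause (dry), dry = True.
From the singleton clause (right), right = True.
From the singleton clause (¬down), down = False.
From the singleton clause (¬gold), gold = False.
Now (gold) is unsatisfied and unit — conflict.
Either choice for red ends in contradiction.
No assignment satisfies every clause.

Unsatisfiable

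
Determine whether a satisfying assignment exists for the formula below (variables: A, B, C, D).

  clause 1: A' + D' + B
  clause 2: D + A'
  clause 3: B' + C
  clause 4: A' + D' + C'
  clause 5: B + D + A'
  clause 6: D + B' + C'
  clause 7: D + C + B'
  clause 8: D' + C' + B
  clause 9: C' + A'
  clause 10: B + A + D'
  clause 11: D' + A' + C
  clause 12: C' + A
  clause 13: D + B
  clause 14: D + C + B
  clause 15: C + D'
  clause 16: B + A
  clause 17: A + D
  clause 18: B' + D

No, unsatisfiable

Case D = 1:
Unit clause (C) forces C = 1.
Unit clause (A') forces A = 0.
But (A) is also a unit clause — contradiction.
Backtrack on D: now try D = 0.
Unit clause (A') forces A = 0.
But (A) is also a unit clause — contradiction.
Either choice for D ends in contradiction.
No assignment satisfies every clause.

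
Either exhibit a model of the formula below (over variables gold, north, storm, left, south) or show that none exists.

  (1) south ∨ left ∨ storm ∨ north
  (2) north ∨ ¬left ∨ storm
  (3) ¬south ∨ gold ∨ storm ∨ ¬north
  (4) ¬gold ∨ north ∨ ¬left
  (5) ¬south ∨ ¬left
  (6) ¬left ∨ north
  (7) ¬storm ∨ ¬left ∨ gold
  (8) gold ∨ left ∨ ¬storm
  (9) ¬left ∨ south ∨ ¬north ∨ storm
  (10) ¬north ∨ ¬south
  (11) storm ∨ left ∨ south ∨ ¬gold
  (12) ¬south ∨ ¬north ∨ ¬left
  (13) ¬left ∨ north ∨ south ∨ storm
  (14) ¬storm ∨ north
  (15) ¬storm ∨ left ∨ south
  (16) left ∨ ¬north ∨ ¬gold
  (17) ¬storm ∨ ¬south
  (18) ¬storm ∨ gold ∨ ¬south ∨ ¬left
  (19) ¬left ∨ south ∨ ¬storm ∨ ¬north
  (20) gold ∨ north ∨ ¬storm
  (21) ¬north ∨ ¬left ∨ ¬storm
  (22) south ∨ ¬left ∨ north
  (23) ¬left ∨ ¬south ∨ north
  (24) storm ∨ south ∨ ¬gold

Suppose south = True.
From the singleton clause (¬left), left = False.
From the singleton clause (¬north), north = False.
From the singleton clause (¬storm), storm = False.
No clause remains; gold is free.

gold=True, north=False, storm=False, left=False, south=True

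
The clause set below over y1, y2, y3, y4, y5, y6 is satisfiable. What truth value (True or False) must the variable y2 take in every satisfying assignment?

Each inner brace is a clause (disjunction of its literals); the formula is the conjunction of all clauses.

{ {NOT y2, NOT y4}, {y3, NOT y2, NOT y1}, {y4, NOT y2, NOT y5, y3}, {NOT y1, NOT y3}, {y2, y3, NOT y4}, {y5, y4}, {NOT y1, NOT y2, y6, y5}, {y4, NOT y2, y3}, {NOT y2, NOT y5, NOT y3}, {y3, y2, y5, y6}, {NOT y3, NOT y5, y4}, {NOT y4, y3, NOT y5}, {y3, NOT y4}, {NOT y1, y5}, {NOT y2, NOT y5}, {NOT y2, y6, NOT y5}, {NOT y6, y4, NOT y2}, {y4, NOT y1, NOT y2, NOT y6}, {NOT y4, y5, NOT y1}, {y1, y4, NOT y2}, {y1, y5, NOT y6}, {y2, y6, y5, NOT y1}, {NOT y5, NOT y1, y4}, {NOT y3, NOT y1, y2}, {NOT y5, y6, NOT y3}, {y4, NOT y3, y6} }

False

Suppose y2 = true.
(NOT y4) alone gives y4 = false.
(y5) alone gives y5 = true.
But (NOT y5) is also a unit clause — contradiction.
So every satisfying assignment has y2 = False.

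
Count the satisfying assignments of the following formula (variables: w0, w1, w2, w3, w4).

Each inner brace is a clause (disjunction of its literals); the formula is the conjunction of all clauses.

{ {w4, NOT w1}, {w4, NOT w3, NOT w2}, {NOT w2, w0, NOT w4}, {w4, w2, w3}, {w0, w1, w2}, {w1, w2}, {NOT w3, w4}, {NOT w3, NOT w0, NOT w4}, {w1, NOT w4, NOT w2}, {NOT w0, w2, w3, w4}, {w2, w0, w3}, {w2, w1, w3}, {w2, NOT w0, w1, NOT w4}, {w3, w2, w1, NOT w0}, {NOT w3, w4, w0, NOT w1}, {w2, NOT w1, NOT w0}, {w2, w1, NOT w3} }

There are 2^5 = 32 truth assignments over (w0, w1, w2, w3, w4).
Split on w3. With w3 = true, the clauses containing w3 are satisfied and NOT w3 drops from the rest; 1 of the 2^4 = 16 assignments to the other variables satisfy what remains.
With w3 = false, by the same count on the reduced clause set, 3 assignments work.
(One model: w0=F, w1=F, w2=T, w3=F, w4=F.)
Total: 1 + 3 = 4.

4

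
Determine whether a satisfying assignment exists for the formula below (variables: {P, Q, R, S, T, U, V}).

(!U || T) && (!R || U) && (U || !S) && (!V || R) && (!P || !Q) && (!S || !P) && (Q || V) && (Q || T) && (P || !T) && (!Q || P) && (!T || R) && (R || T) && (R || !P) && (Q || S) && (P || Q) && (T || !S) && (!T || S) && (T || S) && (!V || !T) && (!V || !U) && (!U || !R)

Branch on U: set U = false.
Unit clause (!R) forces R = false.
Unit clause (!S) forces S = false.
Unit clause (!V) forces V = false.
Unit clause (Q) forces Q = true.
Unit clause (!P) forces P = false.
But (P) is also a unit clause — contradiction.
So U must be the other value — set U = true.
Unit clause (T) forces T = true.
Unit clause (P) forces P = true.
Unit clause (!Q) forces Q = false.
Unit clause (!S) forces S = false.
But (S) is also a unit clause — contradiction.
Either choice for U ends in contradiction.
No assignment satisfies every clause.

No, unsatisfiable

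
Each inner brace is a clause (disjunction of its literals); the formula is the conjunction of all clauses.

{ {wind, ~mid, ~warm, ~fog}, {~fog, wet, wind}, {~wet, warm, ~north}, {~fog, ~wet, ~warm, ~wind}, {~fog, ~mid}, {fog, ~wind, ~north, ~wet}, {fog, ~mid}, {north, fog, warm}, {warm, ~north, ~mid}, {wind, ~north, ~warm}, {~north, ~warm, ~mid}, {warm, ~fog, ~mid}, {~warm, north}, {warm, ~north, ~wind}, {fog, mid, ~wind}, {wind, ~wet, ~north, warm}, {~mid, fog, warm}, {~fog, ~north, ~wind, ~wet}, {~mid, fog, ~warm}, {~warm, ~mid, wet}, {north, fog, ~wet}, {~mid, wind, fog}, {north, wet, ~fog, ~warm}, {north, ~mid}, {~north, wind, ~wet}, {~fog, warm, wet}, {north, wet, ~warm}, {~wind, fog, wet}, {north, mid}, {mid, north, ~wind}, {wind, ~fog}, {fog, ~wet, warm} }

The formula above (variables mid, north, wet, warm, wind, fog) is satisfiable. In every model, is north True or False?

Suppose north = 0.
(~warm) alone gives warm = 0.
(fog) alone gives fog = 1.
(~mid) alone gives mid = 0.
That conflicts with the unit clause (mid).
So every satisfying assignment has north = True.

True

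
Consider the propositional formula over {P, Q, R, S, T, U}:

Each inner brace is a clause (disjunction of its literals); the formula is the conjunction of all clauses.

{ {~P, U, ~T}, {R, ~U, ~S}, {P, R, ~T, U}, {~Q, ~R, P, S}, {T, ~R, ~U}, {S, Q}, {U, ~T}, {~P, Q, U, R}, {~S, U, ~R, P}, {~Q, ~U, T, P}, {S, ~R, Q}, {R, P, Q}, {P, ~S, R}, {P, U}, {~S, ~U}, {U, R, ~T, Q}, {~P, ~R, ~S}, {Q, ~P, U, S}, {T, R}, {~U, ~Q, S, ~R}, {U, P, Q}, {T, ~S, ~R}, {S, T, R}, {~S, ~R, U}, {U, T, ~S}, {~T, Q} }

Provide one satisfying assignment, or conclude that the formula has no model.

Branch on S: set S = 0.
From the singleton clause (Q), Q = 1.
Branch on R: set R = 0.
From the singleton clause (T), T = 1.
From the singleton clause (U), U = 1.
All clauses hold; P can take either value.

P=1, Q=1, R=0, S=0, T=1, U=1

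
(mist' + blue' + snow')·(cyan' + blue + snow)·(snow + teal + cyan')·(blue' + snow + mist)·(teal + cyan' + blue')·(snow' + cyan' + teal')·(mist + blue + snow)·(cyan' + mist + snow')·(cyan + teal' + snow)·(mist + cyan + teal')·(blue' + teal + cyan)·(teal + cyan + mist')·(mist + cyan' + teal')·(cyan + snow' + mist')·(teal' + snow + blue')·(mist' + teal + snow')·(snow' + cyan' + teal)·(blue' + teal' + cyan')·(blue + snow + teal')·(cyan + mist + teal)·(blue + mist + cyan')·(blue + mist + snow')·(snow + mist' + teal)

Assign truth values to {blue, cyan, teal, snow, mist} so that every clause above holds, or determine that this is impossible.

UNSATISFIABLE

Try mist = 0.
Try blue = 0.
The clause (snow) is unit, so snow = 1.
That conflicts with the unit clause (snow').
Undo blue and try blue = 1.
The clause (snow) is unit, so snow = 1.
The clause (cyan') is unit, so cyan = 0.
The clause (teal') is unit, so teal = 0.
That conflicts with the unit clause (teal).
Both values of blue lead to a conflict.
Undo mist and try mist = 1.
Try blue = 0.
Try cyan = 0.
The clause (teal) is unit, so teal = 1.
The clause (snow) is unit, so snow = 1.
That conflicts with the unit clause (snow').
Undo cyan and try cyan = 1.
The clause (snow) is unit, so snow = 1.
The clause (teal') is unit, so teal = 0.
That conflicts with the unit clause (teal).
Both values of cyan lead to a conflict.
Undo blue and try blue = 1.
The clause (snow') is unit, so snow = 0.
The clause (teal') is unit, so teal = 0.
That conflicts with the unit clause (teal).
Both values of blue lead to a conflict.
Both values of mist lead to a conflict.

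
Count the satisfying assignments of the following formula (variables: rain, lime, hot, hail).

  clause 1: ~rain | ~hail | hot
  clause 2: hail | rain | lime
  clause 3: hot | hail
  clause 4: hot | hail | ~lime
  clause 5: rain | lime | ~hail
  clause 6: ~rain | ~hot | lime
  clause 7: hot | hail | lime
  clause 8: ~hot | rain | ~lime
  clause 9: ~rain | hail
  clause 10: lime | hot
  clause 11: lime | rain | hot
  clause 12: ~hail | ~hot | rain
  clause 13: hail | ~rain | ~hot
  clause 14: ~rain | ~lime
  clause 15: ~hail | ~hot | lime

There are 2^4 = 16 truth assignments over (rain, lime, hot, hail).
Check each against the 15 clauses (columns in the order rain, lime, hot, hail):
  F F F F  ✗ fails (hail | rain | lime)
  F F F T  ✗ fails (rain | lime | ~hail)
  F F T F  ✗ fails (hail | rain | lime)
  F F T T  ✗ fails (rain | lime | ~hail)
  F T F F  ✗ fails (hot | hail)
  F T F T  ✓ satisfies all
  F T T F  ✗ fails (~hot | rain | ~lime)
  F T T T  ✗ fails (~hot | rain | ~lime)
  T F F F  ✗ fails (hot | hail)
  T F F T  ✗ fails (~rain | ~hail | hot)
  T F T F  ✗ fails (~rain | ~hot | lime)
  T F T T  ✗ fails (~rain | ~hot | lime)
  T T F F  ✗ fails (hot | hail)
  T T F T  ✗ fails (~rain | ~hail | hot)
  T T T F  ✗ fails (~rain | hail)
  T T T T  ✗ fails (~rain | ~lime)
1 of the 16 rows is a model.

1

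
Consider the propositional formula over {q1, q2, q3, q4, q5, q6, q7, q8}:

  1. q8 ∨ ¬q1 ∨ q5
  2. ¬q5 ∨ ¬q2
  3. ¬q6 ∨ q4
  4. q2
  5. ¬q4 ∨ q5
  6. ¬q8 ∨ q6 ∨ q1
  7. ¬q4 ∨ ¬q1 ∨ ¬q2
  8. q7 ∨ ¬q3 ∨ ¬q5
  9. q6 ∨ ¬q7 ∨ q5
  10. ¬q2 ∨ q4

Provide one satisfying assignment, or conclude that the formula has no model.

UNSATISFIABLE

From the singleton clause (q2), q2 = True.
From the singleton clause (¬q5), q5 = False.
From the singleton clause (¬q4), q4 = False.
That conflicts with the unit clause (q4).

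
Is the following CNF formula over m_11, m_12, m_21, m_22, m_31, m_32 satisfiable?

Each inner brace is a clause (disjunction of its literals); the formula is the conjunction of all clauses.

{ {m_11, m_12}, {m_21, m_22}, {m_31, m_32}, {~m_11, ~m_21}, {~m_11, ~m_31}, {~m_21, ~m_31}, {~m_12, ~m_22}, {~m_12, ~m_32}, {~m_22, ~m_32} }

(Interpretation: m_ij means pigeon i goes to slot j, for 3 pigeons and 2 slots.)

Case m_11 = 1:
Unit clause (~m_21) forces m_21 = 0.
Unit clause (m_22) forces m_22 = 1.
Unit clause (~m_31) forces m_31 = 0.
Unit clause (m_32) forces m_32 = 1.
Now (~m_32) is unsatisfied and unit — conflict.
So m_11 must be the other value — set m_11 = 0.
Unit clause (m_12) forces m_12 = 1.
Unit clause (~m_22) forces m_22 = 0.
Unit clause (m_21) forces m_21 = 1.
Unit clause (~m_31) forces m_31 = 0.
Unit clause (m_32) forces m_32 = 1.
Now (~m_32) is unsatisfied and unit — conflict.
Neither m_11 = 1 nor m_11 = 0 works.
No assignment satisfies every clause.

Unsatisfiable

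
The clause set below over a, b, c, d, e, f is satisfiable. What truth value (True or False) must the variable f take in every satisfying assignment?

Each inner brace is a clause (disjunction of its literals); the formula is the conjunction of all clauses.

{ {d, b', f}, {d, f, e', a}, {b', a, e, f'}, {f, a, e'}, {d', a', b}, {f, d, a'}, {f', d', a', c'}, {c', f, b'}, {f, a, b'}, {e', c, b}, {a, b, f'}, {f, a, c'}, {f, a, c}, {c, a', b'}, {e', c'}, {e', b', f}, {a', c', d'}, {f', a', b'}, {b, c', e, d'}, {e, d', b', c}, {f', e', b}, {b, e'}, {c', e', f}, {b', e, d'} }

Suppose f = 0.
Suppose d = 1.
Suppose a = 1.
Unit clause (b) forces b = 1.
Unit clause (c') forces c = 0.
That conflicts with the unit clause (c).
So a must be the other value — set a = 0.
Unit clause (e') forces e = 0.
Unit clause (b') forces b = 0.
Unit clause (c') forces c = 0.
That conflicts with the unit clause (c).
Both values of a lead to a conflict.
So d must be the other value — set d = 0.
Unit clause (b') forces b = 0.
Unit clause (a') forces a = 0.
Unit clause (e') forces e = 0.
Unit clause (c') forces c = 0.
That conflicts with the unit clause (c).
Both values of d lead to a conflict.
So every satisfying assignment has f = True.

True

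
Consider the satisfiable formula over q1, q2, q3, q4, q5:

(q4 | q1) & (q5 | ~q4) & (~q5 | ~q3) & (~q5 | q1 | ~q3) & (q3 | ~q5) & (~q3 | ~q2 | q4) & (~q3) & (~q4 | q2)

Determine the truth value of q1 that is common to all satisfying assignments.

Suppose q1 = 0.
(q4) alone gives q4 = 1.
(q5) alone gives q5 = 1.
(~q3) alone gives q3 = 0.
But (q3) is also a unit clause — contradiction.
So every satisfying assignment has q1 = True.

True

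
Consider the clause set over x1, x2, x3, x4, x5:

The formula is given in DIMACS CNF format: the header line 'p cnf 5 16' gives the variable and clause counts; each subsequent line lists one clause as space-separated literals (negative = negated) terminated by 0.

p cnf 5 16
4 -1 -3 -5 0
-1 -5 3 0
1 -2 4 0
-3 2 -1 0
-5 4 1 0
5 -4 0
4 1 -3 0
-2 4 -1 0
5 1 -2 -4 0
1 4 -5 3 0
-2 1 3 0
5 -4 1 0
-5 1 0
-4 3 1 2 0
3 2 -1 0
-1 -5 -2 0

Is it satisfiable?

Case x5 = False:
Unit clause (¬x4) forces x4 = False.
Case x1 = False:
Unit clause (¬x2) forces x2 = False.
Unit clause (¬x3) forces x3 = False.
This assignment satisfies each clause.
A satisfying assignment: x1 ↦ False, x2 ↦ False, x3 ↦ False, x4 ↦ False, x5 ↦ False.

Yes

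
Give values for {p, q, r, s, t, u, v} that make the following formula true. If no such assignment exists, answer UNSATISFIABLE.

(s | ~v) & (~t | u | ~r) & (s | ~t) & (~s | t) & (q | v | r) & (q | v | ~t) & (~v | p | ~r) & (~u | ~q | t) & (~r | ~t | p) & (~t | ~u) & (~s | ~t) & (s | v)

Case s = 1:
(t) alone gives t = 1.
Now (~t) is unsatisfied and unit — conflict.
That branch fails; take s = 0 instead.
(~v) alone gives v = 0.
Now (v) is unsatisfied and unit — conflict.
Both values of s lead to a conflict.

UNSATISFIABLE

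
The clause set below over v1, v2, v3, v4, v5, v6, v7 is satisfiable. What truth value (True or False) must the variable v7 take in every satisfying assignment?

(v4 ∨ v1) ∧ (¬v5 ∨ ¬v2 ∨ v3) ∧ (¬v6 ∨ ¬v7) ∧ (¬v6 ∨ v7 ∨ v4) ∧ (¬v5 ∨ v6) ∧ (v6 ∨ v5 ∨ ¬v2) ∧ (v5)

Suppose v7 = True.
Unit clause (¬v6) forces v6 = False.
Unit clause (¬v5) forces v5 = False.
But (v5) is also a unit clause — contradiction.
So every satisfying assignment has v7 = False.

False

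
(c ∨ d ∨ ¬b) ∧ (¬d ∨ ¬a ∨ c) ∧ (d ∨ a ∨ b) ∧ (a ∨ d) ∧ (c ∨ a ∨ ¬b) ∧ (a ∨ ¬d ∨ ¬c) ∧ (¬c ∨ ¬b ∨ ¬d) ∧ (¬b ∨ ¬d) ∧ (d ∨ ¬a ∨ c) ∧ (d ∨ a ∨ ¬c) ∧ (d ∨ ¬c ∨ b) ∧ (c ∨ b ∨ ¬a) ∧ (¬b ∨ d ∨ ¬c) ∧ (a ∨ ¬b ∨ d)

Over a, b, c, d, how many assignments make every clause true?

2

There are 2^4 = 16 truth assignments over (a, b, c, d).
Check each against the 14 clauses (columns in the order a, b, c, d):
  F F F F  ✗ fails (d ∨ a ∨ b)
  F F F T  ✓ satisfies all
  F F T F  ✗ fails (d ∨ a ∨ b)
  F F T T  ✗ fails (a ∨ ¬d ∨ ¬c)
  F T F F  ✗ fails (c ∨ d ∨ ¬b)
  F T F T  ✗ fails (c ∨ a ∨ ¬b)
  F T T F  ✗ fails (a ∨ d)
  F T T T  ✗ fails (a ∨ ¬d ∨ ¬c)
  T F F F  ✗ fails (d ∨ ¬a ∨ c)
  T F F T  ✗ fails (¬d ∨ ¬a ∨ c)
  T F T F  ✗ fails (d ∨ ¬c ∨ b)
  T F T T  ✓ satisfies all
  T T F F  ✗ fails (c ∨ d ∨ ¬b)
  T T F T  ✗ fails (¬d ∨ ¬a ∨ c)
  T T T F  ✗ fails (¬b ∨ d ∨ ¬c)
  T T T T  ✗ fails (¬c ∨ ¬b ∨ ¬d)
2 of the 16 rows are models.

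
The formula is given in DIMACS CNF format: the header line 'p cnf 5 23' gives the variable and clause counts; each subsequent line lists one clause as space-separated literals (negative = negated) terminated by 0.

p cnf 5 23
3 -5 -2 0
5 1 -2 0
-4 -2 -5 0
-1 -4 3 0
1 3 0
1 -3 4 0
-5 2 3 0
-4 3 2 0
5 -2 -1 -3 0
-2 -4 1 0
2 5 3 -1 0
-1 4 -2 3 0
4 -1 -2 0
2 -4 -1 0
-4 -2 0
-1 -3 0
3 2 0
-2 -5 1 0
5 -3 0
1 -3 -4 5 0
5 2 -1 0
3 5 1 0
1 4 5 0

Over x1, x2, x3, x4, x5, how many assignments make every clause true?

1

There are 2^5 = 32 truth assignments over (x1, x2, x3, x4, x5).
Split on x3. With x3 = True, the clauses containing x3 are satisfied and ¬x3 drops from the rest; 1 of the 2^4 = 16 assignments to the other variables satisfy what remains.
With x3 = False, by the same count on the reduced clause set, 0 assignments work.
Total: 1 + 0 = 1.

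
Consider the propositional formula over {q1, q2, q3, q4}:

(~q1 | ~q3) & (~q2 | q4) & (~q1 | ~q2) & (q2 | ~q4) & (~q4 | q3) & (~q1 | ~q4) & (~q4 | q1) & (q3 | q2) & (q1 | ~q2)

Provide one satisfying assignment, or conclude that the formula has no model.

q1: 0,  q2: 0,  q3: 1,  q4: 0

Try q1 = 0.
(~q4) alone gives q4 = 0.
(~q2) alone gives q2 = 0.
(q3) alone gives q3 = 1.
Every clause now holds.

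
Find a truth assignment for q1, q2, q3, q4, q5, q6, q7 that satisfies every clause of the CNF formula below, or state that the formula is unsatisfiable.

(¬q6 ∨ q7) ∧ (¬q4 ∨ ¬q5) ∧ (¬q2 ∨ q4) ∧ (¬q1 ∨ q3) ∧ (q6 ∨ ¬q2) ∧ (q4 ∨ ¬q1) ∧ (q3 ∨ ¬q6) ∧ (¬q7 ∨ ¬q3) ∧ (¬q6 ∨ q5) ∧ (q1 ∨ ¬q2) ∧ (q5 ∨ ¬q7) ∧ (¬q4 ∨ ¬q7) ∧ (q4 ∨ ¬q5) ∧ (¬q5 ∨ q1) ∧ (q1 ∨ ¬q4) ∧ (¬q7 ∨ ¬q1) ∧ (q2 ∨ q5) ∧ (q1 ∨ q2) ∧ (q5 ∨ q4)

Try q6 = False.
(¬q2) alone gives q2 = False.
(q5) alone gives q5 = True.
(¬q4) alone gives q4 = False.
But (q4) is also a unit clause — contradiction.
That branch fails; take q6 = True instead.
(q7) alone gives q7 = True.
(q3) alone gives q3 = True.
But (¬q3) is also a unit clause — contradiction.
Neither q6 = True nor q6 = False works.

UNSATISFIABLE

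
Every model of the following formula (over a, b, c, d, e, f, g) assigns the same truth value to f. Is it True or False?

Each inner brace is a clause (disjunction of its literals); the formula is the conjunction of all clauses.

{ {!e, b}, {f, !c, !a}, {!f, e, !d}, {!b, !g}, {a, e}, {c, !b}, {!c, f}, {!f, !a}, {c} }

Suppose f = false.
(!c) alone gives c = false.
That conflicts with the unit clause (c).
So every satisfying assignment has f = True.

True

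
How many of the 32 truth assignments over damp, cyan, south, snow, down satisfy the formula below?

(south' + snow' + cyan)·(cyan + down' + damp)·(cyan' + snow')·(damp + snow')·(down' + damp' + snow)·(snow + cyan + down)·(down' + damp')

7

There are 2^5 = 32 truth assignments over (damp, cyan, south, snow, down).
Split on cyan. With cyan = 1, the clauses containing cyan are satisfied and cyan' drops from the rest; 6 of the 2^4 = 16 assignments to the other variables satisfy what remains.
With cyan = 0, by the same count on the reduced clause set, 1 assignment works.
(One model: damp=F, cyan=T, south=F, snow=F, down=F.)
Total: 6 + 1 = 7.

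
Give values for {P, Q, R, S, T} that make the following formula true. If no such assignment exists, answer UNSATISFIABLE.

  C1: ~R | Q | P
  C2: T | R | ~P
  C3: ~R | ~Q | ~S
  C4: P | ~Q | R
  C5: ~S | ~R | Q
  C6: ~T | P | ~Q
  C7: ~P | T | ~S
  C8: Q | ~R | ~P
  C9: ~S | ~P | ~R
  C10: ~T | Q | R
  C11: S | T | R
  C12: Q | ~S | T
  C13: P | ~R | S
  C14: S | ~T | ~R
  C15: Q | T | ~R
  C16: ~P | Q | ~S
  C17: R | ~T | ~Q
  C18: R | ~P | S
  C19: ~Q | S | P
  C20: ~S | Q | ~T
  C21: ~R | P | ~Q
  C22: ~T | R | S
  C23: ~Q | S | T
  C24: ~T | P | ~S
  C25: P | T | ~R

UNSATISFIABLE

Try R = 0.
Try T = 1.
From the singleton clause (Q), Q = 1.
Now (~Q) is unsatisfied and unit — conflict.
So T must be the other value — set T = 0.
From the singleton clause (~P), P = 0.
From the singleton clause (~Q), Q = 0.
From the singleton clause (S), S = 1.
Now (~S) is unsatisfied and unit — conflict.
Neither T = 1 nor T = 0 works.
So R must be the other value — set R = 1.
Try Q = 1.
From the singleton clause (~S), S = 0.
From the singleton clause (P), P = 1.
From the singleton clause (~T), T = 0.
Now (T) is unsatisfied and unit — conflict.
So Q must be the other value — set Q = 0.
From the singleton clause (P), P = 1.
Now (~P) is unsatisfied and unit — conflict.
Neither Q = 1 nor Q = 0 works.
Neither R = 1 nor R = 0 works.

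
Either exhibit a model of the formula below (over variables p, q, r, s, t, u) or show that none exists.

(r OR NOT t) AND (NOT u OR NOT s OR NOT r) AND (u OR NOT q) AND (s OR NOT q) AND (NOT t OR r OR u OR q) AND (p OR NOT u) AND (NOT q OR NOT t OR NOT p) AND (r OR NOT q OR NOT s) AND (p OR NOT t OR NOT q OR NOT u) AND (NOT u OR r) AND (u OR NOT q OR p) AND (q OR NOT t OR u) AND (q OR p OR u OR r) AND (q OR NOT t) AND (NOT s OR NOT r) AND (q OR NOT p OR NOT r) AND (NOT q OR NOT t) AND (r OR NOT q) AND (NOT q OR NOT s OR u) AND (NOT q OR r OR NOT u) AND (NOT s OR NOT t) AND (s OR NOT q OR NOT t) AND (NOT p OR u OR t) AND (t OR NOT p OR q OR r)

Branch on r: set r = true.
Unit clause (NOT s) forces s = false.
Unit clause (NOT q) forces q = false.
Unit clause (NOT t) forces t = false.
Unit clause (NOT p) forces p = false.
Unit clause (NOT u) forces u = false.
This assignment satisfies each clause.

p=false,  q=false,  r=true,  s=false,  t=false,  u=false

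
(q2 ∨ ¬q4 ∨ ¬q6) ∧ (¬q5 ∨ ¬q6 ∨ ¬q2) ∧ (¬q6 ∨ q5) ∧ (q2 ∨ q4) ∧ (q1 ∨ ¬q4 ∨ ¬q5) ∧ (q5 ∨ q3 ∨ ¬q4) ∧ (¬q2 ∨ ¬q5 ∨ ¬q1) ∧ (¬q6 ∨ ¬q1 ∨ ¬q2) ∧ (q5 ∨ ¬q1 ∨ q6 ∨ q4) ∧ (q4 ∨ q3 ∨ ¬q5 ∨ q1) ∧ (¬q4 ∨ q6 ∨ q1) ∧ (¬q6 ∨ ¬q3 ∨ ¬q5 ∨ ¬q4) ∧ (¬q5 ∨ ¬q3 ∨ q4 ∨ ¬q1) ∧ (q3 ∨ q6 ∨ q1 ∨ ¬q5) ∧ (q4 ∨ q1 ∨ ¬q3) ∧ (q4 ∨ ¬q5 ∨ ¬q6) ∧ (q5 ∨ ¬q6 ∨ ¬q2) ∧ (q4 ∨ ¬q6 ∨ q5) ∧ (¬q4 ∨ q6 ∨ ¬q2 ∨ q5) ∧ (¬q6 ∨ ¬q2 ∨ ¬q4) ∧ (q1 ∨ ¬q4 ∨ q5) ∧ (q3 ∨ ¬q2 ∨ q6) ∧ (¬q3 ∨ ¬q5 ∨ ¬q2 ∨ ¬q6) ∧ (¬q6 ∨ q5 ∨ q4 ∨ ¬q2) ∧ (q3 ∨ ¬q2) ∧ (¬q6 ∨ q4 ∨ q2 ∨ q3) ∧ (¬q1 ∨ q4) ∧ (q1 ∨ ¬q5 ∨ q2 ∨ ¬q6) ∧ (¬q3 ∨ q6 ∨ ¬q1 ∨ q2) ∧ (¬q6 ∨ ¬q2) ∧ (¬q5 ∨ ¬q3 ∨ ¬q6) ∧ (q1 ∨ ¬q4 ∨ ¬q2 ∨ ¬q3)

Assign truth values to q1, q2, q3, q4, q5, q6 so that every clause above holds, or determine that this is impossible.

q1 ↦ True; q2 ↦ False; q3 ↦ False; q4 ↦ True; q5 ↦ True; q6 ↦ False

Branch on q6: set q6 = False.
Branch on q2: set q2 = False.
The clause (q4) is unit, so q4 = True.
The clause (q1) is unit, so q1 = True.
The clause (¬q3) is unit, so q3 = False.
The clause (q5) is unit, so q5 = True.
All clauses are satisfied.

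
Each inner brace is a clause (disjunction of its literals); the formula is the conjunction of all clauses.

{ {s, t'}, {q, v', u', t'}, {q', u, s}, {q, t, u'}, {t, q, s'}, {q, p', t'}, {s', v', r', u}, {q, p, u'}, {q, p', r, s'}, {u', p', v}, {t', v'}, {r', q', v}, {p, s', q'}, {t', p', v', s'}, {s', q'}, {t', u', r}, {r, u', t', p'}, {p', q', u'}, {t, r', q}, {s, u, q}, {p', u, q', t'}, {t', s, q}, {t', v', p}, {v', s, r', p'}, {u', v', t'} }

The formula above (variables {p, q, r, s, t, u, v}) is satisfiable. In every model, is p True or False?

False

Suppose p = 1.
Case s = 1:
From the singleton clause (q'), q = 0.
From the singleton clause (t), t = 1.
That conflicts with the unit clause (t').
That branch fails; take s = 0 instead.
From the singleton clause (t'), t = 0.
Case q = 0:
From the singleton clause (u'), u = 0.
That conflicts with the unit clause (u).
That branch fails; take q = 1 instead.
From the singleton clause (u), u = 1.
That conflicts with the unit clause (u').
Either choice for q ends in contradiction.
Either choice for s ends in contradiction.
So every satisfying assignment has p = False.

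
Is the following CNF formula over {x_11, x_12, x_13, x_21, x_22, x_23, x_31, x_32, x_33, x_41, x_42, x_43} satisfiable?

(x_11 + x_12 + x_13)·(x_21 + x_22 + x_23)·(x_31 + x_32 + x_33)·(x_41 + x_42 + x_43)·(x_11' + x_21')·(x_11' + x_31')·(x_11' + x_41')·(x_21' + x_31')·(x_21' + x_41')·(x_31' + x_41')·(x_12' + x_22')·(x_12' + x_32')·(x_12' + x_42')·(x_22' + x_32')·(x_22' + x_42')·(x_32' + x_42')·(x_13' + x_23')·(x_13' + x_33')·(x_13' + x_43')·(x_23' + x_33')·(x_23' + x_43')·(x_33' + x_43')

Try x_11 = 0.
Try x_12 = 1.
(x_22') alone gives x_22 = 0.
(x_32') alone gives x_32 = 0.
(x_42') alone gives x_42 = 0.
Try x_21 = 1.
(x_31') alone gives x_31 = 0.
(x_33) alone gives x_33 = 1.
(x_41') alone gives x_41 = 0.
(x_43) alone gives x_43 = 1.
That conflicts with the unit clause (x_43').
So x_21 must be the other value — set x_21 = 0.
(x_23) alone gives x_23 = 1.
(x_13') alone gives x_13 = 0.
(x_33') alone gives x_33 = 0.
(x_31) alone gives x_31 = 1.
(x_41') alone gives x_41 = 0.
(x_43) alone gives x_43 = 1.
That conflicts with the unit clause (x_43').
Either choice for x_21 ends in contradiction.
So x_12 must be the other value — set x_12 = 0.
(x_13) alone gives x_13 = 1.
(x_23') alone gives x_23 = 0.
(x_33') alone gives x_33 = 0.
(x_43') alone gives x_43 = 0.
Try x_21 = 1.
(x_31') alone gives x_31 = 0.
(x_32) alone gives x_32 = 1.
(x_41') alone gives x_41 = 0.
(x_42) alone gives x_42 = 1.
That conflicts with the unit clause (x_42').
So x_21 must be the other value — set x_21 = 0.
(x_22) alone gives x_22 = 1.
(x_32') alone gives x_32 = 0.
(x_31) alone gives x_31 = 1.
(x_41') alone gives x_41 = 0.
(x_42) alone gives x_42 = 1.
That conflicts with the unit clause (x_42').
Either choice for x_21 ends in contradiction.
Either choice for x_12 ends in contradiction.
So x_11 must be the other value — set x_11 = 1.
(x_21') alone gives x_21 = 0.
(x_31') alone gives x_31 = 0.
(x_41') alone gives x_41 = 0.
Try x_22 = 1.
(x_12') alone gives x_12 = 0.
(x_32') alone gives x_32 = 0.
(x_33) alone gives x_33 = 1.
(x_42') alone gives x_42 = 0.
(x_43) alone gives x_43 = 1.
That conflicts with the unit clause (x_43').
So x_22 must be the other value — set x_22 = 0.
(x_23) alone gives x_23 = 1.
(x_13') alone gives x_13 = 0.
(x_33') alone gives x_33 = 0.
(x_32) alone gives x_32 = 1.
(x_12') alone gives x_12 = 0.
(x_42') alone gives x_42 = 0.
(x_43) alone gives x_43 = 1.
That conflicts with the unit clause (x_43').
Either choice for x_22 ends in contradiction.
Either choice for x_11 ends in contradiction.
No assignment satisfies every clause.

No, unsatisfiable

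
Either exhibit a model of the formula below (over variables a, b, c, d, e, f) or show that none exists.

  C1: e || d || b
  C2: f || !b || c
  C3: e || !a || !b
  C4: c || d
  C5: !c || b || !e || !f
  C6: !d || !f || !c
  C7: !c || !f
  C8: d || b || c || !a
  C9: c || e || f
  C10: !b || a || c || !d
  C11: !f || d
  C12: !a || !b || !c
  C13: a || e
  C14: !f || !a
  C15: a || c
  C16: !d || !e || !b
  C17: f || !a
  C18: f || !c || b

Suppose c = true.
The clause (!f) is unit, so f = false.
The clause (!a) is unit, so a = false.
The clause (e) is unit, so e = true.
The clause (b) is unit, so b = true.
The clause (!d) is unit, so d = false.
Every clause now holds.

a=false; b=true; c=true; d=false; e=true; f=false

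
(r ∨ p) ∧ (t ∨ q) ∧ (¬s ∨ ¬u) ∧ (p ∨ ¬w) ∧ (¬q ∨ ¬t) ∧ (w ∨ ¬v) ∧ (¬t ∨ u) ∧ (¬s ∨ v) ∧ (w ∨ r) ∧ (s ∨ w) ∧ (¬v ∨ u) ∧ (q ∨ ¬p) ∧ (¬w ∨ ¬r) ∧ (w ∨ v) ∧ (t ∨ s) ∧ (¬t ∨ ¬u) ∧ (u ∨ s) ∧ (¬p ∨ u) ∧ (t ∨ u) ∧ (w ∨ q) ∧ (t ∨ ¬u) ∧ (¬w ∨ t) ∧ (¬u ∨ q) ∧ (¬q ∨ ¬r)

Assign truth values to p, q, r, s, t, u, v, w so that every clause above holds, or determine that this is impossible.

Try r = True.
The clause (¬w) is unit, so w = False.
The clause (¬v) is unit, so v = False.
But (v) is also a unit clause — contradiction.
Undo r and try r = False.
The clause (p) is unit, so p = True.
The clause (w) is unit, so w = True.
The clause (q) is unit, so q = True.
The clause (¬t) is unit, so t = False.
But (t) is also a unit clause — contradiction.
Neither r = True nor r = False works.

UNSATISFIABLE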